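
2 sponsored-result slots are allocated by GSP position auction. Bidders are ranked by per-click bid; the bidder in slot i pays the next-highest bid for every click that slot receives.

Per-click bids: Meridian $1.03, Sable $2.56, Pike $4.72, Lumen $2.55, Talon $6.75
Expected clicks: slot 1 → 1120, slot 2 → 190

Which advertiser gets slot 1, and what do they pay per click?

Ranked by bid: $6.75 (Talon) > $4.72 (Pike) > $2.56 (Sable) > …
Slot 1 goes to the first-ranked bidder, Talon, who pays the next bid down: $4.72/click.

Talon; $4.72 per click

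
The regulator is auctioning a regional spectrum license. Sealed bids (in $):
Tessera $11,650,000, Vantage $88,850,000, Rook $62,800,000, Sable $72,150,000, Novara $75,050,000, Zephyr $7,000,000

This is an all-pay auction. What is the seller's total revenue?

Total revenue: $317,500,000

Bids in order: 88,850,000 (Vantage) > 75,050,000 (Novara) > 72,150,000 (Sable) > 62,800,000 (Rook) > 11,650,000 (Tessera) > 7,000,000 (Zephyr)
Every bidder forfeits their bid regardless of winning.
Revenue = 11,650,000 + 88,850,000 + 62,800,000 + 72,150,000 + 75,050,000 + 7,000,000 = $317,500,000.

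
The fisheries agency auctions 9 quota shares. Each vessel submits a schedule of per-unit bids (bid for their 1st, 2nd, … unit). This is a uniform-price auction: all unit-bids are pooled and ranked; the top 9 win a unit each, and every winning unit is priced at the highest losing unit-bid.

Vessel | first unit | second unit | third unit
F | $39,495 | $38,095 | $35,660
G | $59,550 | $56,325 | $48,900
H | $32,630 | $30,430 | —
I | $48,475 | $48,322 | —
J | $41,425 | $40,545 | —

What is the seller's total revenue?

All unit-bids, highest first — top 9: 59,550 (G-1), 56,325 (G-2), 48,900 (G-3), 48,475 (I-1), 48,322 (I-2), 41,425 (J-1), 40,545 (J-2), 39,495 (F-1), 38,095 (F-2)
First bid not allocated: $35,660.
Allocation: F 2, G 3, I 2, J 2. Every unit priced at $35,660.
Revenue = 9 × 35,660 = $320,940.

Total revenue: $320,940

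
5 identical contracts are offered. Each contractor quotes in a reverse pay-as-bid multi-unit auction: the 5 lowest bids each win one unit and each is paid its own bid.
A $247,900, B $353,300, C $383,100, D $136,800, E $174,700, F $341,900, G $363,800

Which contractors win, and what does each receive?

D $136,800, E $174,700, A $247,900, F $341,900, B $353,300

Bids ranked low→high: 136,800 (D), 174,700 (E), 247,900 (A), 341,900 (F), 353,300 (B), 363,800 (G), 383,100 (C)
The 5 lowest are D, E, A, F, B.
Each winner is paid its own bid: D $136,800, E $174,700, A $247,900, F $341,900, B $353,300.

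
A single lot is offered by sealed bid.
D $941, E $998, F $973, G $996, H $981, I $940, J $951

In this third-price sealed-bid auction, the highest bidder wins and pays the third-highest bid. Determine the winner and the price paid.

Rule: the highest bidder wins and pays the third-highest bid.
Sorting bids: 998 (E) > 996 (G) > 981 (H) > 973 (F) > 951 (J) > 941 (D) > …
E wins; payment is bid #3 in the ranking = $981.

E pays $981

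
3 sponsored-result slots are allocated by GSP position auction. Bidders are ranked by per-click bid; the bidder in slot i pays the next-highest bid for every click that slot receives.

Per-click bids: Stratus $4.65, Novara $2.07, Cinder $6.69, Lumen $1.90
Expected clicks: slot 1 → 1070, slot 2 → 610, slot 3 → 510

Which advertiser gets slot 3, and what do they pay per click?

Novara; $1.90 per click

Ranked by bid: $6.69 (Cinder) > $4.65 (Stratus) > $2.07 (Novara) > $1.90 (Lumen)
Slot 3 goes to the third-ranked bidder, Novara, who pays the next bid down: $1.90/click.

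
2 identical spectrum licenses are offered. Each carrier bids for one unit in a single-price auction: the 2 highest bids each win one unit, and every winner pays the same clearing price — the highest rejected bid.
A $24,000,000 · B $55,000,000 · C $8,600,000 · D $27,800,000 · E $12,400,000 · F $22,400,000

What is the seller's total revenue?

Bids ranked high→low: 55,000,000 (B), 27,800,000 (D), 24,000,000 (A), 22,400,000 (F), …
The 2 highest are B, D.
First losing bid is A's $24,000,000, which sets the uniform price.
Total revenue = 2 × $24,000,000 = $48,000,000.

Total revenue: $48,000,000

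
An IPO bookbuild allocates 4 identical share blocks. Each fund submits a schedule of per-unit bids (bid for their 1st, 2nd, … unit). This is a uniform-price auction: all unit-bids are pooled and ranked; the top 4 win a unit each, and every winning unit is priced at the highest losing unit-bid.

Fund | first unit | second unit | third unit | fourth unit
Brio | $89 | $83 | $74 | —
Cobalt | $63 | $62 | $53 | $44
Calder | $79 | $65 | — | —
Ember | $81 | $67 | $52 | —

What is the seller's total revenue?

Total revenue: $296

Pooled unit-bids ranked (top 4): 89 (Brio-1), 83 (Brio-2), 81 (Ember-1), 79 (Calder-1)
First bid not allocated: $74.
Allocation: Brio 2, Calder 1, Ember 1. Every unit priced at $74.
Revenue = 4 × 74 = $296.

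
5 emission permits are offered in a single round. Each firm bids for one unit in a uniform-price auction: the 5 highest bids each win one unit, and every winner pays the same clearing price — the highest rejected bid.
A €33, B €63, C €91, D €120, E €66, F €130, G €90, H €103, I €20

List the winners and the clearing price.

Sorting: 130 (F), 120 (D), 103 (H), 91 (C), 90 (G), 66 (E), 63 (B), …
Top 5: F, D, H, C, G.
Clearing price = highest rejected bid = €66.

F, D, H, C, G; each pays €66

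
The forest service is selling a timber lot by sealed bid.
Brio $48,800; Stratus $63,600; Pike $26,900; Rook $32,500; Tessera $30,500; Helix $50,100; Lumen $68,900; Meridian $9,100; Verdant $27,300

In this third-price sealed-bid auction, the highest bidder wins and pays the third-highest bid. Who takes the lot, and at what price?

Lumen pays $50,100

Bids ranked: 68,900 (Lumen) > 63,600 (Stratus) > 50,100 (Helix) > 48,800 (Brio) > 32,500 (Rook) > 30,500 (Tessera) > …
Lumen is highest; pays the third-highest bid, $50,100.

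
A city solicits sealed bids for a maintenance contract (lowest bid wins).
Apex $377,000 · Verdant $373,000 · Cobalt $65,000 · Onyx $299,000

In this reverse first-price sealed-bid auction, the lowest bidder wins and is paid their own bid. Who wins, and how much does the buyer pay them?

Cobalt is paid $65,000

Reverse first-price sealed-bid auction: the lowest bidder wins and is paid their own bid.
Sorting bids: 65,000 (Cobalt) < 299,000 (Onyx) < 373,000 (Verdant) < 377,000 (Apex)
Cobalt has the lowest bid and is paid exactly that: $65,000.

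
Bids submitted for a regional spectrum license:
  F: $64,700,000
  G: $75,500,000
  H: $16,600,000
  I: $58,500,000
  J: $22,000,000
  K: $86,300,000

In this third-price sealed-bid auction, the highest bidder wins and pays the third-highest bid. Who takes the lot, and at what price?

K pays $64,700,000

Bids in order: 86,300,000 (K) > 75,500,000 (G) > 64,700,000 (F) > 58,500,000 (I) > 22,000,000 (J) > 16,600,000 (H)
K is highest; pays the third-highest bid, $64,700,000.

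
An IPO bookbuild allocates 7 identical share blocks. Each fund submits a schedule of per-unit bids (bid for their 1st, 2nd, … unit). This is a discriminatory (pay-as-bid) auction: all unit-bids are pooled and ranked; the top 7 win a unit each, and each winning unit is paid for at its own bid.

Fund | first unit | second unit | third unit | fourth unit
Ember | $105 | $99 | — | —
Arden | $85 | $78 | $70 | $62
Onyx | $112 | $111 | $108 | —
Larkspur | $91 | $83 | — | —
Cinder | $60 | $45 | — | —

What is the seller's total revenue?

Total revenue: $711

Pooled unit-bids ranked (top 7): 112 (Onyx-1), 111 (Onyx-2), 108 (Onyx-3), 105 (Ember-1), 99 (Ember-2), 91 (Larkspur-1), 85 (Arden-1)
Next rejected bid: $83 (not a price — pay-as-bid).
Each winning unit pays its own bid.
Revenue = 112 + 111 + 108 + 105 + 99 + 91 + 85 = $711.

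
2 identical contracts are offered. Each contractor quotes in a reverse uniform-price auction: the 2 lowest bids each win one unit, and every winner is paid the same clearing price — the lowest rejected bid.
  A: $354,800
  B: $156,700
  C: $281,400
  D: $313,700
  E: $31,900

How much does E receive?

E is paid $281,400

Bids ranked low→high: 31,900 (E), 156,700 (B), 281,400 (C), 313,700 (D), …
Winners (2 units): E, B.
Lowest unsuccessful bid: $281,400 → clearing price.
E wins → is paid $281,400.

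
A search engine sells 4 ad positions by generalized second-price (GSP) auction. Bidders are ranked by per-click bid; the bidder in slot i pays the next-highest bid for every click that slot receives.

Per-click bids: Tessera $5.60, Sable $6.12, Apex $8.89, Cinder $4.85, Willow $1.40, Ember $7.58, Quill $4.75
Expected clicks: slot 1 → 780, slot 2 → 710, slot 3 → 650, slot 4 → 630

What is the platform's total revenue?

Total revenue: $16953.10

Ranked by bid: $8.89 (Apex) > $7.58 (Ember) > $6.12 (Sable) > $5.60 (Tessera) > $4.85 (Cinder) > …
Slot 1: Apex pays $7.58 × 780 = $5912.40
Slot 2: Ember pays $6.12 × 710 = $4345.20
Slot 3: Sable pays $5.60 × 650 = $3640.00
Slot 4: Tessera pays $4.85 × 630 = $3055.50
Total = $16953.10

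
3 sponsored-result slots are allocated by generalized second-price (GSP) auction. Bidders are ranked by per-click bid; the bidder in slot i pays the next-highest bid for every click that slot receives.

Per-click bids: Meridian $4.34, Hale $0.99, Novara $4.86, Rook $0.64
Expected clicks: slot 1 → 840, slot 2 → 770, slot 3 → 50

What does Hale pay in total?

Hale pays $32.00

Sorting advertisers: $4.86 (Novara) > $4.34 (Meridian) > $0.99 (Hale) > $0.64 (Rook)
Hale holds slot 3 → pays next bid $0.64 × 50 clicks = $32.00.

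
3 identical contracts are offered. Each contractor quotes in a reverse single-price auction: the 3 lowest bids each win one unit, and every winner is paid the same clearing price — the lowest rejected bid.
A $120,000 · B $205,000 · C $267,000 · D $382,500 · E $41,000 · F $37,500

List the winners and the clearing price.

F, E, A; each is paid $205,000

Sorting: 37,500 (F), 41,000 (E), 120,000 (A), 205,000 (B), 267,000 (C), …
Winners (3 units): F, E, A.
Lowest unsuccessful bid: $205,000 → clearing price.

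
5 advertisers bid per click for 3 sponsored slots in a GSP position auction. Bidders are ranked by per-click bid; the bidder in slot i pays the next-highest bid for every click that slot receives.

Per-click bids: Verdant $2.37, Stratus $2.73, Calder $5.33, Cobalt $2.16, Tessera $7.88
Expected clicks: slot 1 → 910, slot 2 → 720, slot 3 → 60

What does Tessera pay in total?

Ranked by bid: $7.88 (Tessera) > $5.33 (Calder) > $2.73 (Stratus) > $2.37 (Verdant) > …
Tessera holds slot 1 → pays next bid $5.33 × 910 clicks = $4850.30.

Tessera pays $4850.30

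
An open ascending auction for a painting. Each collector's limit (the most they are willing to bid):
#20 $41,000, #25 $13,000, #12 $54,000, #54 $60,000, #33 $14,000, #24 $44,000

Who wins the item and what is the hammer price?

#54 wins at $54,000

Limits ranked: 60,000 (#54) > 54,000 (#12) > 44,000 (#24) > 41,000 (#20) > 14,000 (#33) > 13,000 (#25)
Bidding ends when #12 exits at $54,000; #54 takes it.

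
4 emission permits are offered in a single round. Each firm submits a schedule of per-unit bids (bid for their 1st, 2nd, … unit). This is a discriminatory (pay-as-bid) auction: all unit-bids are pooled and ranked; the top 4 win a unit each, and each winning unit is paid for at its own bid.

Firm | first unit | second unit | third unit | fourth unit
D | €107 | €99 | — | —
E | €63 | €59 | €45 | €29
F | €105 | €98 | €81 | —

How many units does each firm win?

D 2, F 2

Pooled unit-bids ranked (top 4): 107 (D-1), 105 (F-1), 99 (D-2), 98 (F-2)
Next rejected bid: €81 (not a price — pay-as-bid).
Allocation: D 2, F 2.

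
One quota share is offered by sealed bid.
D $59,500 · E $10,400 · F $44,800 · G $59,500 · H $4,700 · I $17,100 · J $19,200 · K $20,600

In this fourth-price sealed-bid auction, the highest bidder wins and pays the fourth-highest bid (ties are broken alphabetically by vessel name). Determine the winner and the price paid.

D pays $20,600

Rule: the highest bidder wins and pays the fourth-highest bid.
Bids in order: 59,500 (D) > 59,500 (G) > 44,800 (F) > 20,600 (K) > 19,200 (J) > 17,100 (I) > …
D and G tie at $59,500; tie-break gives it to D.
D wins; payment is bid #4 in the ranking = $20,600.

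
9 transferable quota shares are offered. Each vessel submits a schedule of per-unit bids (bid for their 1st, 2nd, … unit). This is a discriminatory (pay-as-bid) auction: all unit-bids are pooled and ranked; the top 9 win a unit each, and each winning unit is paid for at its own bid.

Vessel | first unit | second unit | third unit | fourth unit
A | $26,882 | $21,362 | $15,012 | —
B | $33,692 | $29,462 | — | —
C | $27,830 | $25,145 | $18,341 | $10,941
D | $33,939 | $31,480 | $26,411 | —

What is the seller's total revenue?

Total revenue: $256,203

Merging the schedules and taking the best 9: 33,939 (D-1), 33,692 (B-1), 31,480 (D-2), 29,462 (B-2), 27,830 (C-1), 26,882 (A-1), 26,411 (D-3), 25,145 (C-2), 21,362 (A-2)
Next rejected bid: $18,341 (not a price — pay-as-bid).
Each winning unit pays its own bid.
Revenue = 33,939 + 33,692 + 31,480 + 29,462 + 27,830 + 26,882 + 26,411 + 25,145 + 21,362 = $256,203.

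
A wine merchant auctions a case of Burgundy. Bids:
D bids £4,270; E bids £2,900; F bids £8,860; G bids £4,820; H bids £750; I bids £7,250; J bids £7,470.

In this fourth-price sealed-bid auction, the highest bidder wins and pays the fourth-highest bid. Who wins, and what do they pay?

F pays £4,820

Bids in order: 8,860 (F) > 7,470 (J) > 7,250 (I) > 4,820 (G) > 4,270 (D) > 2,900 (E) > …
F wins; payment is bid #4 in the ranking = £4,820.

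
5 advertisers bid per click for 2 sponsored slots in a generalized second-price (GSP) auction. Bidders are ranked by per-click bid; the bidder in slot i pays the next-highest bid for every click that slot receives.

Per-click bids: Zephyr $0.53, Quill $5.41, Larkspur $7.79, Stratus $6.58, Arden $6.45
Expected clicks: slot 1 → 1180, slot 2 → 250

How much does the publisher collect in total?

Per-click bids in order: $7.79 (Larkspur) > $6.58 (Stratus) > $6.45 (Arden) > …
Slot 1: Larkspur pays $6.58 × 1180 = $7764.40
Slot 2: Stratus pays $6.45 × 250 = $1612.50
Total = $9376.90

Total revenue: $9376.90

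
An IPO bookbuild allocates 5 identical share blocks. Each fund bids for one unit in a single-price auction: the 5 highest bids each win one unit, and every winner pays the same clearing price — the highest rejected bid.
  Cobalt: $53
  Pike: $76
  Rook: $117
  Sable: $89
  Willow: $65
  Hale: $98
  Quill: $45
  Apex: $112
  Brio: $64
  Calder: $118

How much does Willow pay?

Bids ranked high→low: 118 (Calder), 117 (Rook), 112 (Apex), 98 (Hale), 89 (Sable), 76 (Pike), 65 (Willow), …
Top 5: Calder, Rook, Apex, Hale, Sable.
Highest unsuccessful bid: $76 → clearing price.
Willow does not win → pays $0.

Willow pays $0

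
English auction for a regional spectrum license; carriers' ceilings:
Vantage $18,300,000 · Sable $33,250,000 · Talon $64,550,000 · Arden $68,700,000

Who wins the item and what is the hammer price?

Arden wins at $64,550,000

Rule: the price rises until one bidder remains; the winner pays the price at which the last rival dropped out.
Sorting limits: 68,700,000 (Arden) > 64,550,000 (Talon) > 33,250,000 (Sable) > 18,300,000 (Vantage)
Once the price passes $64,550,000, only Arden is left; the hammer falls at Talon's limit of $64,550,000.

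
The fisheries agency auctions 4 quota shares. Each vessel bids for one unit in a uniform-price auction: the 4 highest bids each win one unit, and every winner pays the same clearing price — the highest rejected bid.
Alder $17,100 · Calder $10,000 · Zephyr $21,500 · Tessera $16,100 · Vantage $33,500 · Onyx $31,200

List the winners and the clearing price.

Sorting: 33,500 (Vantage), 31,200 (Onyx), 21,500 (Zephyr), 17,100 (Alder), 16,100 (Tessera), 10,000 (Calder)
Winners (4 units): Vantage, Onyx, Zephyr, Alder.
Clearing price = highest rejected bid = $16,100.

Vantage, Onyx, Zephyr, Alder; each pays $16,100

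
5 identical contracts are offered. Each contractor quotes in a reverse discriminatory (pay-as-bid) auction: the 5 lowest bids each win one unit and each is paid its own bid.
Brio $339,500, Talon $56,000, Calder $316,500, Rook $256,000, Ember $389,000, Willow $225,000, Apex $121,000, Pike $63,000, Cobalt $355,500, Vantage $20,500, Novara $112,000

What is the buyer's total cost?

Total cost: $372,500

Sorting: 20,500 (Vantage), 56,000 (Talon), 63,000 (Pike), 112,000 (Novara), 121,000 (Apex), 225,000 (Willow), 256,000 (Rook), …
Winners (5 units): Vantage, Talon, Pike, Novara, Apex.
Total cost = 20,500 + 56,000 + 63,000 + 112,000 + 121,000 = $372,500.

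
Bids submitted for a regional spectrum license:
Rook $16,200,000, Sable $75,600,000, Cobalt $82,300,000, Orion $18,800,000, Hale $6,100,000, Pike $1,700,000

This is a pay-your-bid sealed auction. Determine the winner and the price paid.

Bids in order: 82,300,000 (Cobalt) > 75,600,000 (Sable) > 18,800,000 (Orion) > 16,200,000 (Rook) > 6,100,000 (Hale) > 1,700,000 (Pike)
Cobalt has the highest bid and pays exactly that: $82,300,000.

Cobalt pays $82,300,000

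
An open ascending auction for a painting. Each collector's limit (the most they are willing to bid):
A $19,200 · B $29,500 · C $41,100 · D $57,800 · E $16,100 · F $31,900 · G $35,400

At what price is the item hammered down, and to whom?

Limits in order: 57,800 (D) > 41,100 (C) > 35,400 (G) > 31,900 (F) > 29,500 (B) > 19,200 (A) > …
C is the last rival to drop out, at $41,100; D remains and wins at that price.

D wins at $41,100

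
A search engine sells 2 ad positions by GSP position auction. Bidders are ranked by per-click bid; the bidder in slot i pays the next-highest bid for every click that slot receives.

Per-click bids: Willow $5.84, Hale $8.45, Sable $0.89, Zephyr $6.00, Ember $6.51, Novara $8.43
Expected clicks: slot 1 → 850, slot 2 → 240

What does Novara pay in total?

Per-click bids in order: $8.45 (Hale) > $8.43 (Novara) > $6.51 (Ember) > …
Novara holds slot 2 → pays next bid $6.51 × 240 clicks = $1562.40.

Novara pays $1562.40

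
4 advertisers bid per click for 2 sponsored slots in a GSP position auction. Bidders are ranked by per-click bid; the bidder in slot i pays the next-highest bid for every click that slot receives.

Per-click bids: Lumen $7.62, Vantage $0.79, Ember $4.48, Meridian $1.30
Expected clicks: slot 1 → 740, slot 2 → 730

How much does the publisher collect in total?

Total revenue: $4264.20

Per-click bids in order: $7.62 (Lumen) > $4.48 (Ember) > $1.30 (Meridian) > …
Slot 1: Lumen pays $4.48 × 740 = $3315.20
Slot 2: Ember pays $1.30 × 730 = $949.00
Total = $4264.20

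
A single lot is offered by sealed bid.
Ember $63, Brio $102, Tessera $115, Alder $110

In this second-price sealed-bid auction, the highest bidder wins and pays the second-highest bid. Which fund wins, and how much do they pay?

Bids ranked: 115 (Tessera) > 110 (Alder) > 102 (Brio) > 63 (Ember)
Tessera is highest; pays the second-highest bid, $110.

Tessera pays $110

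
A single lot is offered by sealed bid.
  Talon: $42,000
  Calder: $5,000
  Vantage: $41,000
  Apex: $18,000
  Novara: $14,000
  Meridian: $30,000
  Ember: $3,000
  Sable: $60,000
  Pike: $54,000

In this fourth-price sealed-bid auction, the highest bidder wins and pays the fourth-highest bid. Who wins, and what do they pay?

Sable pays $41,000

Fourth-price sealed-bid auction: the highest bidder wins and pays the fourth-highest bid.
Bids ranked: 60,000 (Sable) > 54,000 (Pike) > 42,000 (Talon) > 41,000 (Vantage) > 30,000 (Meridian) > 18,000 (Apex) > …
Sable is highest; pays the fourth-highest bid, $41,000.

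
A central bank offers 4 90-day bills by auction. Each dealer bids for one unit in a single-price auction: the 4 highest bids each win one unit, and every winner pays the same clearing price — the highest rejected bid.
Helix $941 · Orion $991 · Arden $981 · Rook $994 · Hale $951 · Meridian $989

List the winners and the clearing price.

Ordering the bids: 994 (Rook), 991 (Orion), 989 (Meridian), 981 (Arden), 951 (Hale), 941 (Helix)
Winners (4 units): Rook, Orion, Meridian, Arden.
First losing bid is Hale's $951, which sets the uniform price.

Rook, Orion, Meridian, Arden; each pays $951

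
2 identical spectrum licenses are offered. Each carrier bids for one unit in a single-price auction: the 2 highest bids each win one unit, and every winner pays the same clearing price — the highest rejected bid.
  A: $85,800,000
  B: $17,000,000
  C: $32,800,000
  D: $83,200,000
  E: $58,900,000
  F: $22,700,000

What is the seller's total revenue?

Bids ranked high→low: 85,800,000 (A), 83,200,000 (D), 58,900,000 (E), 32,800,000 (C), …
Top 2: A, D.
First losing bid is E's $58,900,000, which sets the uniform price.
Total revenue = 2 × $58,900,000 = $117,800,000.

Total revenue: $117,800,000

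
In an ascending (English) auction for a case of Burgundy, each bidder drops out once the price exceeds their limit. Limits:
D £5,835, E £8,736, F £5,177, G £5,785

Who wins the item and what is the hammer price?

Limits in order: 8,736 (E) > 5,835 (D) > 5,785 (G) > 5,177 (F)
D is the last rival to drop out, at £5,835; E remains and wins at that price.

E wins at £5,835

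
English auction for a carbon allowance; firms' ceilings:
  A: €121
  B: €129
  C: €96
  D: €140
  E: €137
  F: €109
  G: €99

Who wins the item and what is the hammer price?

D wins at €137

Open ascending-bid auction: the price rises until one bidder remains; the winner pays the price at which the last rival dropped out.
Sorting limits: 140 (D) > 137 (E) > 129 (B) > 121 (A) > 109 (F) > 99 (G) > …
Once the price passes €137, only D is left; the hammer falls at E's limit of €137.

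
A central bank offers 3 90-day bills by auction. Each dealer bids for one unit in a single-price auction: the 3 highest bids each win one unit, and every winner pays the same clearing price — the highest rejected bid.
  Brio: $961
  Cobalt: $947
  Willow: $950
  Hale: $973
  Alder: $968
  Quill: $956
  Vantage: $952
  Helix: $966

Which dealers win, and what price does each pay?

Hale, Alder, Helix; each pays $961

Ordering the bids: 973 (Hale), 968 (Alder), 966 (Helix), 961 (Brio), 956 (Quill), …
The 3 highest are Hale, Alder, Helix.
First losing bid is Brio's $961, which sets the uniform price.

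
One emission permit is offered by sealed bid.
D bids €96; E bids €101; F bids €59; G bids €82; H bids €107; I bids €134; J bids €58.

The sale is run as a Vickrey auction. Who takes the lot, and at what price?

Rule: the highest bidder wins and pays the second-highest bid.
Bids ranked: 134 (I) > 107 (H) > 101 (E) > 96 (D) > 82 (G) > 59 (F) > …
I wins with the highest bid; price is set by the runner-up at €107.

I pays €107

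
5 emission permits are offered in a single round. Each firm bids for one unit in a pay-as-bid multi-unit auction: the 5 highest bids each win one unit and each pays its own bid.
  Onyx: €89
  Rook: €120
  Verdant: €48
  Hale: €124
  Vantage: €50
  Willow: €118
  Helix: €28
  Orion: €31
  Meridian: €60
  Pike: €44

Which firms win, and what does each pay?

Hale €124, Rook €120, Willow €118, Onyx €89, Meridian €60

Sorting: 124 (Hale), 120 (Rook), 118 (Willow), 89 (Onyx), 60 (Meridian), 50 (Vantage), 48 (Verdant), …
The 5 highest are Hale, Rook, Willow, Onyx, Meridian.
Each winner pays its own bid: Hale €124, Rook €120, Willow €118, Onyx €89, Meridian €60.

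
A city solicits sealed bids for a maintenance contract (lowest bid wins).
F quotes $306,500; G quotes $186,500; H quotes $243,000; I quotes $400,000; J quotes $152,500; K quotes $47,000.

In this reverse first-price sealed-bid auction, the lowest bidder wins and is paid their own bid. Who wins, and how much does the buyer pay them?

Reverse first-price sealed-bid auction: the lowest bidder wins and is paid their own bid.
Bids in order: 47,000 (K) < 152,500 (J) < 186,500 (G) < 243,000 (H) < 306,500 (F) < 400,000 (I)
K is lowest → is paid own bid, $47,000.

K is paid $47,000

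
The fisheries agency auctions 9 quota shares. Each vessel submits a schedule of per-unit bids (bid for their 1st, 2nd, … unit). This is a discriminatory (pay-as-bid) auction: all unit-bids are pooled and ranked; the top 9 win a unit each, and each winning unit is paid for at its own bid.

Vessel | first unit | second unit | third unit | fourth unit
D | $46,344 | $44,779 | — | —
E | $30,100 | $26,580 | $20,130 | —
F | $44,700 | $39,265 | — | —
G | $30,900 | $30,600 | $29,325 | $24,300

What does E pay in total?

E pays $56,680

Pooled unit-bids ranked (top 9): 46,344 (D-1), 44,779 (D-2), 44,700 (F-1), 39,265 (F-2), 30,900 (G-1), 30,600 (G-2), 30,100 (E-1), 29,325 (G-3), 26,580 (E-2)
Next rejected bid: $24,300 (not a price — pay-as-bid).
E's winning unit-bids: 30,100 + 26,580 = $56,680.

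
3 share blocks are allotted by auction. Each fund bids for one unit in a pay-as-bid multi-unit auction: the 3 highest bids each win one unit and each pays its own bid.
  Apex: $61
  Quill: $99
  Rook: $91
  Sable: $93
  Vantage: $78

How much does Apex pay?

Bids ranked high→low: 99 (Quill), 93 (Sable), 91 (Rook), 78 (Vantage), 61 (Apex)
Top 3: Quill, Sable, Rook.
Apex does not win → $0.

Apex pays $0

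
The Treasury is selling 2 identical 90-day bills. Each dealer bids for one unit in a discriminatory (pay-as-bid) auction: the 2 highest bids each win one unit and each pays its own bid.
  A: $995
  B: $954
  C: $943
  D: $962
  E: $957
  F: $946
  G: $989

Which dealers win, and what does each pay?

Bids ranked high→low: 995 (A), 989 (G), 962 (D), 957 (E), …
The 2 highest are A, G.
Each winner pays its own bid: A $995, G $989.

A $995, G $989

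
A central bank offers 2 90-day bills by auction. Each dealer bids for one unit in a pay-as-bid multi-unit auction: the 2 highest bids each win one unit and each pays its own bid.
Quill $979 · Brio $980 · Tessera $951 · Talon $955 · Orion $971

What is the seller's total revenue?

Sorting: 980 (Brio), 979 (Quill), 971 (Orion), 955 (Talon), …
The 2 highest are Brio, Quill.
Total revenue = 980 + 979 = $1,959.

Total revenue: $1,959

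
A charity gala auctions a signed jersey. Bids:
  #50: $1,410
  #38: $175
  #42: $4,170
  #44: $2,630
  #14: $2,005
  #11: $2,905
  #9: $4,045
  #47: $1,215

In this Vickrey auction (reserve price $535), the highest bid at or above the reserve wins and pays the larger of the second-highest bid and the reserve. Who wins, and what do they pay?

Bids ranked: 4,170 (#42) > 4,045 (#9) > 2,905 (#11) > 2,630 (#44) > 2,005 (#14) > 1,410 (#50) > …
Highest eligible bid: #42 at $4,170.
max(second-highest $4,045, reserve $535) = $4,045; the reserve does not bind.

#42 pays $4,045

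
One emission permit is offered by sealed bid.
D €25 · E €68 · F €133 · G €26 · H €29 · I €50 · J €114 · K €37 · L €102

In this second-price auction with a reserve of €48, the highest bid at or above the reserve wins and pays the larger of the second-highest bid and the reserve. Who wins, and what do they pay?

Bids in order: 133 (F) > 114 (J) > 102 (L) > 68 (E) > 50 (I) > 37 (K) > …
Highest eligible bid: F at €133.
Second-highest bid €114 exceeds the reserve €48 → payment €114.

F pays €114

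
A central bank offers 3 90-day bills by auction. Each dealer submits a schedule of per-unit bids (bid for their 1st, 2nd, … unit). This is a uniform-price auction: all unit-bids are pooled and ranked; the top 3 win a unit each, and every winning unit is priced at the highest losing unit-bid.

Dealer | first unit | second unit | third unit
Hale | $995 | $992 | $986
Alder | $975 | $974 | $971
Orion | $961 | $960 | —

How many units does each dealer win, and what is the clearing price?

Merging the schedules and taking the best 3: 995 (Hale-1), 992 (Hale-2), 986 (Hale-3)
First bid not allocated: $975.
Allocation: Hale 3.

Hale 3; clearing price $975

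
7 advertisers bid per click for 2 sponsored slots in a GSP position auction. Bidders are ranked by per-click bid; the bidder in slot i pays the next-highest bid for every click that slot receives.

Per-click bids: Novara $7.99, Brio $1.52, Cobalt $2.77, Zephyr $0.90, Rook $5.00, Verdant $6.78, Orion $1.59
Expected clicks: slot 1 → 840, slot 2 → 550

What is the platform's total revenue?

Sorting advertisers: $7.99 (Novara) > $6.78 (Verdant) > $5.00 (Rook) > …
Slot 1: Novara pays $6.78 × 840 = $5695.20
Slot 2: Verdant pays $5.00 × 550 = $2750.00
Total = $8445.20

Total revenue: $8445.20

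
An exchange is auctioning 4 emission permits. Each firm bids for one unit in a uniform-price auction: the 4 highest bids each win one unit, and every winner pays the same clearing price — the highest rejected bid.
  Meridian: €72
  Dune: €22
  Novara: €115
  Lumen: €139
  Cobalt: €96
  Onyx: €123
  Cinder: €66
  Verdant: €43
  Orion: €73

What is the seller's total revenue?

Ordering the bids: 139 (Lumen), 123 (Onyx), 115 (Novara), 96 (Cobalt), 73 (Orion), 72 (Meridian), …
The 4 highest are Lumen, Onyx, Novara, Cobalt.
First losing bid is Orion's €73, which sets the uniform price.
Total revenue = 4 × €73 = €292.

Total revenue: €292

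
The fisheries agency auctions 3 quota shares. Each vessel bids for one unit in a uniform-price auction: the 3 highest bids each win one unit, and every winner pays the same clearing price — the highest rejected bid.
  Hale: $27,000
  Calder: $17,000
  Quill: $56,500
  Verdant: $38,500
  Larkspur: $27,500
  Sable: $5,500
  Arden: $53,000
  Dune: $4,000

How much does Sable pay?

Bids ranked high→low: 56,500 (Quill), 53,000 (Arden), 38,500 (Verdant), 27,500 (Larkspur), 27,000 (Hale), …
Top 3: Quill, Arden, Verdant.
Clearing price = highest rejected bid = $27,500.
Sable does not win → pays $0.

Sable pays $0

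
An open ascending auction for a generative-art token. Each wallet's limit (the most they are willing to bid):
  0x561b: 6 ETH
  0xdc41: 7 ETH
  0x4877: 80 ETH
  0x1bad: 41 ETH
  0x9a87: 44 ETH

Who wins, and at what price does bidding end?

0x4877 wins at 44 ETH

Limits in order: 80 (0x4877) > 44 (0x9a87) > 41 (0x1bad) > 7 (0xdc41) > 6 (0x561b)
Once the price passes 44 ETH, only 0x4877 is left; the hammer falls at 0x9a87's limit of 44 ETH.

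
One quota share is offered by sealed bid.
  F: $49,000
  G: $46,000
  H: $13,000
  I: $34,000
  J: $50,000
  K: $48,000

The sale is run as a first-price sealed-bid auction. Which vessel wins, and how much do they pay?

Bids ranked: 50,000 (J) > 49,000 (F) > 48,000 (K) > 46,000 (G) > 34,000 (I) > 13,000 (H)
J has the highest bid and pays exactly that: $50,000.

J pays $50,000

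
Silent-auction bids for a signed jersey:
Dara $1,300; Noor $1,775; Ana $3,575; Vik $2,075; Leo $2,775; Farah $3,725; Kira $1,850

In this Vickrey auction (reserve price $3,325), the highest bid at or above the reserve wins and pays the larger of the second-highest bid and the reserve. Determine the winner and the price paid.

Farah pays $3,575

Bids in order: 3,725 (Farah) > 3,575 (Ana) > 2,775 (Leo) > 2,075 (Vik) > 1,850 (Kira) > 1,775 (Noor) > …
Highest eligible bid: Farah at $3,725.
Second-highest bid $3,575 exceeds the reserve $3,325 → payment $3,575.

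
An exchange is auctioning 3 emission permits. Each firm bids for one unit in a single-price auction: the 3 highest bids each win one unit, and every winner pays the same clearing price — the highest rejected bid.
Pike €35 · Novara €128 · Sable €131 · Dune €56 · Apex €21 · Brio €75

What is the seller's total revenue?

Total revenue: €168

Ordering the bids: 131 (Sable), 128 (Novara), 75 (Brio), 56 (Dune), 35 (Pike), …
Winners (3 units): Sable, Novara, Brio.
Clearing price = highest rejected bid = €56.
Total revenue = 3 × €56 = €168.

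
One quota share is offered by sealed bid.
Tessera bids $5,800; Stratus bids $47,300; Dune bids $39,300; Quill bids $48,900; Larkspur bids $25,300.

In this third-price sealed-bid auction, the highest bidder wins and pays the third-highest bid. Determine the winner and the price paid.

Rule: the highest bidder wins and pays the third-highest bid.
Sorting bids: 48,900 (Quill) > 47,300 (Stratus) > 39,300 (Dune) > 25,300 (Larkspur) > 5,800 (Tessera)
Quill is highest; pays the third-highest bid, $39,300.

Quill pays $39,300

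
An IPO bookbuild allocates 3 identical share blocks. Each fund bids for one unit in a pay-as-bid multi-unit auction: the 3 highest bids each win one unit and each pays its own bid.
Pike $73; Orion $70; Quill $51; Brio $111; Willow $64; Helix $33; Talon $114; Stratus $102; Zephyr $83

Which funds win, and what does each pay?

Bids ranked high→low: 114 (Talon), 111 (Brio), 102 (Stratus), 83 (Zephyr), 73 (Pike), …
Top 3: Talon, Brio, Stratus.
Each winner pays its own bid: Talon $114, Brio $111, Stratus $102.

Talon $114, Brio $111, Stratus $102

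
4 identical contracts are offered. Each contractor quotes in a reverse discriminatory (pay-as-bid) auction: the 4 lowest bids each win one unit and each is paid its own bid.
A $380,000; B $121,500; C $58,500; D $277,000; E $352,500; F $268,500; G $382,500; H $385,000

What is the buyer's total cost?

Total cost: $725,500

Sorting: 58,500 (C), 121,500 (B), 268,500 (F), 277,000 (D), 352,500 (E), 380,000 (A), …
Winners (4 units): C, B, F, D.
Total cost = 58,500 + 121,500 + 268,500 + 277,000 = $725,500.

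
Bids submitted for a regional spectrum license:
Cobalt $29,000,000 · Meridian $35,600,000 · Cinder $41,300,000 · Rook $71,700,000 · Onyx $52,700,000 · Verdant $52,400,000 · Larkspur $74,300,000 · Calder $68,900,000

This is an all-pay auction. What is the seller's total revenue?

Total revenue: $425,900,000

Bids in order: 74,300,000 (Larkspur) > 71,700,000 (Rook) > 68,900,000 (Calder) > 52,700,000 (Onyx) > 52,400,000 (Verdant) > 41,300,000 (Cinder) > …
Larkspur wins with the top bid; all bids are sunk regardless.
Every bidder forfeits their bid regardless of winning.
Revenue = 29,000,000 + 35,600,000 + 41,300,000 + 71,700,000 + 52,700,000 + 52,400,000 + 74,300,000 + 68,900,000 = $425,900,000.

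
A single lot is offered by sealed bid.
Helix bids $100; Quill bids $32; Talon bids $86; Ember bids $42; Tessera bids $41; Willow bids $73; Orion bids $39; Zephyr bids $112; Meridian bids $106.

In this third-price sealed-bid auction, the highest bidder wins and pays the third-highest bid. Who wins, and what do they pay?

Zephyr pays $100

Third-price sealed-bid auction: the highest bidder wins and pays the third-highest bid.
Bids ranked: 112 (Zephyr) > 106 (Meridian) > 100 (Helix) > 86 (Talon) > 73 (Willow) > 42 (Ember) > …
Zephyr is highest; pays the third-highest bid, $100.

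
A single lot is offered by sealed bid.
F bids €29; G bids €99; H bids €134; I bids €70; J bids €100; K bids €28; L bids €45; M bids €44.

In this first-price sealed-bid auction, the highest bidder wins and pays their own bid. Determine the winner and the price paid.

First-price sealed-bid auction: the highest bidder wins and pays their own bid.
Bids ranked: 134 (H) > 100 (J) > 99 (G) > 70 (I) > 45 (L) > 44 (M) > …
H is highest → pays own bid, €134.

H pays €134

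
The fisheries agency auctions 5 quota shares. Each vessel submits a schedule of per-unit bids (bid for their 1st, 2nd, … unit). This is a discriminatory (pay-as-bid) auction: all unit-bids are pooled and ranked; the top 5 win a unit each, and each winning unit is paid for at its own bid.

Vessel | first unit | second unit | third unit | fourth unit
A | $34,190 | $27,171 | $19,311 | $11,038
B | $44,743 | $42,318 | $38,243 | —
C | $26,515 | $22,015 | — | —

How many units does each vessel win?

Merging the schedules and taking the best 5: 44,743 (B-1), 42,318 (B-2), 38,243 (B-3), 34,190 (A-1), 27,171 (A-2)
Next rejected bid: $26,515 (not a price — pay-as-bid).
Allocation: A 2, B 3.

A 2, B 3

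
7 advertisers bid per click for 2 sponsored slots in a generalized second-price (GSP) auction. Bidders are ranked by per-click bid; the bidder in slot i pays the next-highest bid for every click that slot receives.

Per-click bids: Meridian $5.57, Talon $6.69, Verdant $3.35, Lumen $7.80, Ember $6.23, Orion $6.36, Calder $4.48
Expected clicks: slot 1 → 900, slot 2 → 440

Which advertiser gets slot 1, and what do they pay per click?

Per-click bids in order: $7.80 (Lumen) > $6.69 (Talon) > $6.36 (Orion) > …
Slot 1 goes to the first-ranked bidder, Lumen, who pays the next bid down: $6.69/click.

Lumen; $6.69 per click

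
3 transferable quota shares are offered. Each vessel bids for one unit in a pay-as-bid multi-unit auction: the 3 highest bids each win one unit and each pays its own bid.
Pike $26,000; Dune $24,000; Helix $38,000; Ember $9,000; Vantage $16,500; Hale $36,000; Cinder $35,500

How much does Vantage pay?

Bids ranked high→low: 38,000 (Helix), 36,000 (Hale), 35,500 (Cinder), 26,000 (Pike), 24,000 (Dune), …
The 3 highest are Helix, Hale, Cinder.
Vantage does not win → $0.

Vantage pays $0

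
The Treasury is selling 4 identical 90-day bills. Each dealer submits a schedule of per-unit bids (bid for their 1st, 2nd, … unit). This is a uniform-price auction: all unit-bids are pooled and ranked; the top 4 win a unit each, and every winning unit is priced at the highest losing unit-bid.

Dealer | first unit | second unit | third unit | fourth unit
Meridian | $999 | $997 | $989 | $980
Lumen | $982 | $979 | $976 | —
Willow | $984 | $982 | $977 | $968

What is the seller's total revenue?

Total revenue: $3,928

Merging the schedules and taking the best 4: 999 (Meridian-1), 997 (Meridian-2), 989 (Meridian-3), 984 (Willow-1)
The (k+1)-th unit-bid is $982.
Allocation: Meridian 3, Willow 1. Every unit priced at $982.
Revenue = 4 × 982 = $3,928.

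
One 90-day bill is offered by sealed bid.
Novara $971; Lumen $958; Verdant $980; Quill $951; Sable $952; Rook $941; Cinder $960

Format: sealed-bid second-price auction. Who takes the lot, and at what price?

Verdant pays $971

Rule: the highest bidder wins and pays the second-highest bid.
Bids in order: 980 (Verdant) > 971 (Novara) > 960 (Cinder) > 958 (Lumen) > 952 (Sable) > 951 (Quill) > …
Verdant wins with the highest bid; price is set by the runner-up at $971.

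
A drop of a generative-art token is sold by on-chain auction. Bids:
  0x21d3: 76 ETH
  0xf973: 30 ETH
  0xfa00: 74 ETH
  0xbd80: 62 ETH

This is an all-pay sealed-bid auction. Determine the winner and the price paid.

0x21d3 pays 76 ETH

All-pay sealed-bid auction: the highest bidder wins the item, but every bidder pays their own bid.
Sorting bids: 76 (0x21d3) > 74 (0xfa00) > 62 (0xbd80) > 30 (0xf973)
0x21d3 is highest and takes the item; every bidder forfeits their bid.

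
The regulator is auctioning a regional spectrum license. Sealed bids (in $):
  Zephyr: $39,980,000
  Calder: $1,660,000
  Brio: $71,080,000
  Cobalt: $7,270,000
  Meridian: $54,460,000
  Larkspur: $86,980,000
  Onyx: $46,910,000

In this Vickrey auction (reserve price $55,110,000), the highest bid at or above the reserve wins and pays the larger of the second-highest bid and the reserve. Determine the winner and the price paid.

Larkspur pays $71,080,000

Rule: the highest bid at or above the reserve wins and pays the larger of the second-highest bid and the reserve.
Bids ranked: 86,980,000 (Larkspur) > 71,080,000 (Brio) > 54,460,000 (Meridian) > 46,910,000 (Onyx) > 39,980,000 (Zephyr) > 7,270,000 (Cobalt) > …
Larkspur has the top bid at or above the reserve ($86,980,000).
Second-highest bid $71,080,000 exceeds the reserve $55,110,000 → payment $71,080,000.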